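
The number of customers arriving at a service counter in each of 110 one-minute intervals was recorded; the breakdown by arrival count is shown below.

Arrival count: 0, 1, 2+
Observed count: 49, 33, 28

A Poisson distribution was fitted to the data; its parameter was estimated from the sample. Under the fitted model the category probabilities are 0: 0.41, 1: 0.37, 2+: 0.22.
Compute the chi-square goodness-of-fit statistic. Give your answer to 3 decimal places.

Expected counts E_i = n·p_i: 110×0.41 = 45.1, 110×0.37 = 40.7, 110×0.22 = 24.2.
cat         O        E   (O−E)²/E
0          49     45.1     0.3373
1          33     40.7     1.4568
2+         28     24.2     0.5967
Sum = 2.391

2.391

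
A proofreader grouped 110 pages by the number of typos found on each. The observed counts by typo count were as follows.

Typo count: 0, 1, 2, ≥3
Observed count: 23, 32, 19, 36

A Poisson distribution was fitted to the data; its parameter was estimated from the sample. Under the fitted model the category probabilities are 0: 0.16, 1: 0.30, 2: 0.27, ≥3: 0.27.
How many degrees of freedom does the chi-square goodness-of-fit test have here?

2

There are k = 4 categories and 1 parameter estimated from the data, so df = 4 − 1 − 1 = 2.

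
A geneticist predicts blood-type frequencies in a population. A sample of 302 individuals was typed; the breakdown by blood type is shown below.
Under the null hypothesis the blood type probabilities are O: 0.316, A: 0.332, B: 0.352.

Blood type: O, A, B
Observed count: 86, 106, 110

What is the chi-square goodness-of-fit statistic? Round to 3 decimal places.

Expected counts E_i = n·p_i: 302×0.316 = 95.432, 302×0.332 = 100.264, 302×0.352 = 106.304.
χ² = (86−95.432)²/95.432 + (106−100.264)²/100.264 + (110−106.304)²/106.304
   = 0.9322 + 0.3282 + 0.1285
Sum = 1.389

1.389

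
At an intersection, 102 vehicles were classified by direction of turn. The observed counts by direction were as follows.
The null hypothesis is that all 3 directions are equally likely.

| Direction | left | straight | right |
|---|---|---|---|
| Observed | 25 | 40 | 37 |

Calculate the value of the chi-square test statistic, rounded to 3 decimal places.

3.706

Expected count for each of the 3 categories: 102/3 = 34.
χ² = (25−34)²/34 + (40−34)²/34 + (37−34)²/34
   = 2.3824 + 1.0588 + 0.2647
Sum = 3.706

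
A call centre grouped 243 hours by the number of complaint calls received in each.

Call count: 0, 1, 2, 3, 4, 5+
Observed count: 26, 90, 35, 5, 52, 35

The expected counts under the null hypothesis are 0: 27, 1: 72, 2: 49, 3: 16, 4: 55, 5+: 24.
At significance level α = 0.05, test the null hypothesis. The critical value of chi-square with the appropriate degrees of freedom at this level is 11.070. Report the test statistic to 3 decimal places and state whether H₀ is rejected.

21.305; reject

0: (26 − 27)²/27 = 1/27 = 0.0370
1: (90 − 72)²/72 = 324/72 = 4.5000
2: (35 − 49)²/49 = 196/49 = 4.0000
3: (5 − 16)²/16 = 121/16 = 7.5625
4: (52 − 55)²/55 = 9/55 = 0.1636
5+: (35 − 24)²/24 = 121/24 = 5.0417
Sum = 21.305
df = 5. Since 21.305 > 11.070, we reject H₀.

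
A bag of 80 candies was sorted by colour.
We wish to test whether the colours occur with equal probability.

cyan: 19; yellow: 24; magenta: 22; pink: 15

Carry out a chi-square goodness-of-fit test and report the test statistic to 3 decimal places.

Under H₀ each category has probability 1/4, so each expected count is 80/4 = 20.
χ² = (19−20)²/20 + (24−20)²/20 + (22−20)²/20 + (15−20)²/20
   = 0.0500 + 0.8000 + 0.2000 + 1.2500
Sum = 2.300

2.300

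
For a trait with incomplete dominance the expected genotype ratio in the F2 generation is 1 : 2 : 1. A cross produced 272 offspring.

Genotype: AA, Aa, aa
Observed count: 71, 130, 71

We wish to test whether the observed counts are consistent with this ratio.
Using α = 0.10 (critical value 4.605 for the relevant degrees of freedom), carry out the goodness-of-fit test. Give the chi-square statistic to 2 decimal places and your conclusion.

0.53; do not reject

Ratio total = 4. Expected counts: 272×1/4 = 68, 272×2/4 = 136, 272×1/4 = 68.
χ² = (71−68)²/68 + (130−136)²/136 + (71−68)²/68
   = 0.132 + 0.265 + 0.132
Sum = 0.53
df = 2. Since 0.53 < 4.605, we do not reject H₀.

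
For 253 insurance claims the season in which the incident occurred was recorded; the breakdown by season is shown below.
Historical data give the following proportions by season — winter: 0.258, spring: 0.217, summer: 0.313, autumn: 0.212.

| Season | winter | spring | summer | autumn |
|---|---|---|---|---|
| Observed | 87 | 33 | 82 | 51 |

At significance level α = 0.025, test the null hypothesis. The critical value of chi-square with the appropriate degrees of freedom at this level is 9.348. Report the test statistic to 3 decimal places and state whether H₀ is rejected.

16.197; reject

Expected counts E_i = n·p_i: 253×0.258 = 65.274, 253×0.217 = 54.901, 253×0.313 = 79.189, 253×0.212 = 53.636.
χ² = (87−65.274)²/65.274 + (33−54.901)²/54.901 + (82−79.189)²/79.189 + (51−53.636)²/53.636
   = 7.2313 + 8.7367 + 0.0998 + 0.1295
Sum = 16.197
df = 3. Since 16.197 > 9.348, we reject H₀.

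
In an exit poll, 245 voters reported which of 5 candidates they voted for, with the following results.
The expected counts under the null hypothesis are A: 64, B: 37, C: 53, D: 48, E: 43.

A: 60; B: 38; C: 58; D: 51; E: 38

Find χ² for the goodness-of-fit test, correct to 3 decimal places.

cat         O        E   (O−E)²/E
A          60       64     0.2500
B          38       37     0.0270
C          58       53     0.4717
D          51       48     0.1875
E          38       43     0.5814
Sum = 1.518

1.518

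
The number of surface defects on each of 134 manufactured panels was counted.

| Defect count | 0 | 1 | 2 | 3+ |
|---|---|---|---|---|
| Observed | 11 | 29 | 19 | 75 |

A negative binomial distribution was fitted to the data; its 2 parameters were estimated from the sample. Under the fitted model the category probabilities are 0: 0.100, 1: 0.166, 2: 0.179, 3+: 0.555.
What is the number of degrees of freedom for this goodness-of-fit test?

1

There are k = 4 categories and 2 parameters estimated from the data, so df = 4 − 1 − 2 = 1.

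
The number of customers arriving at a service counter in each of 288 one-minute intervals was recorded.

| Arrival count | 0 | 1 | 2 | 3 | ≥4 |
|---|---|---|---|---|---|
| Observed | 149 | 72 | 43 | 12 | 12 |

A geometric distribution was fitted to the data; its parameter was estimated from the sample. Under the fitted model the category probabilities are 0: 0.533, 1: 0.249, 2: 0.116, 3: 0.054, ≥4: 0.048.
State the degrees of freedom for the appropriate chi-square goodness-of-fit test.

There are k = 5 categories and 1 parameter estimated from the data, so df = 5 − 1 − 1 = 3.

3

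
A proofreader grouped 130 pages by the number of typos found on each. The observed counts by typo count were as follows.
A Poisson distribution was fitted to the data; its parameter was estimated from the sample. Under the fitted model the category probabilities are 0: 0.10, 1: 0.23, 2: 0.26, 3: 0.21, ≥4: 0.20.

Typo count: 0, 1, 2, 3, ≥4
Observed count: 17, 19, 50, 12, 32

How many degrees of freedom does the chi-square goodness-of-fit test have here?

3

There are k = 5 categories and 1 parameter estimated from the data, so df = 5 − 1 − 1 = 3.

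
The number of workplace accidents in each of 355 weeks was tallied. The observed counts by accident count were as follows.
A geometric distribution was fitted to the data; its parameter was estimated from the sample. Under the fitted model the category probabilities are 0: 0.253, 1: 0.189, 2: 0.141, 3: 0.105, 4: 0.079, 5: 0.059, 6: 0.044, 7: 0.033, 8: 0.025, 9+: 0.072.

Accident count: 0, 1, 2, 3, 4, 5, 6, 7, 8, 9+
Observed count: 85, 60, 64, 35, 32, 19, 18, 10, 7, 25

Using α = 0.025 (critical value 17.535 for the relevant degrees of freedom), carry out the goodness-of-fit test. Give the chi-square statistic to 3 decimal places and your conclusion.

6.793; do not reject

Expected counts E_i = n·p_i: 355×0.253 = 89.815, 355×0.189 = 67.095, 355×0.141 = 50.055, 355×0.105 = 37.275, 355×0.079 = 28.045, 355×0.059 = 20.945, 355×0.044 = 15.62, 355×0.033 = 11.715, 355×0.025 = 8.875, 355×0.072 = 25.56.
χ² = (85−89.815)²/89.815 + (60−67.095)²/67.095 + (64−50.055)²/50.055 + (35−37.275)²/37.275 + (32−28.045)²/28.045 + (19−20.945)²/20.945 + (18−15.62)²/15.62 + (10−11.715)²/11.715 + (7−8.875)²/8.875 + (25−25.56)²/25.56
   = 0.2581 + 0.7503 + 3.8850 + 0.1388 + 0.5577 + 0.1806 + 0.3626 + 0.2511 + 0.3961 + 0.0123
Sum = 6.793
df = 8. Since 6.793 < 17.535, we do not reject H₀.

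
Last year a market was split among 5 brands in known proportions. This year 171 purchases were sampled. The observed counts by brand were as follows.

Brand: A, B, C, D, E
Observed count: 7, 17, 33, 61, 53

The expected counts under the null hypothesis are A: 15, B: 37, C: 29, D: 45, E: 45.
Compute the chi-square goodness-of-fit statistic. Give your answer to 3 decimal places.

22.740

A: (7 − 15)²/15 = 64/15 = 4.2667
B: (17 − 37)²/37 = 400/37 = 10.8108
C: (33 − 29)²/29 = 16/29 = 0.5517
D: (61 − 45)²/45 = 256/45 = 5.6889
E: (53 − 45)²/45 = 64/45 = 1.4222
Sum = 22.740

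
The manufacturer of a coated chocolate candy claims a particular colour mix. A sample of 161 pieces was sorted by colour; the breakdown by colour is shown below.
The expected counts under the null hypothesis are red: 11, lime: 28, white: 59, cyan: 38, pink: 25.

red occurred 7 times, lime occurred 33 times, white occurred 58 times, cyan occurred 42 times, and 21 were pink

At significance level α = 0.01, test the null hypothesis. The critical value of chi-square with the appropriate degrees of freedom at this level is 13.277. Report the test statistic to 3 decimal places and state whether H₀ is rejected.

3.425; do not reject

cat         O        E   (O−E)²/E
red         7       11     1.4545
lime       33       28     0.8929
white      58       59     0.0169
cyan       42       38     0.4211
pink       21       25     0.6400
Sum = 3.425
df = 4. Since 3.425 < 13.277, we do not reject H₀.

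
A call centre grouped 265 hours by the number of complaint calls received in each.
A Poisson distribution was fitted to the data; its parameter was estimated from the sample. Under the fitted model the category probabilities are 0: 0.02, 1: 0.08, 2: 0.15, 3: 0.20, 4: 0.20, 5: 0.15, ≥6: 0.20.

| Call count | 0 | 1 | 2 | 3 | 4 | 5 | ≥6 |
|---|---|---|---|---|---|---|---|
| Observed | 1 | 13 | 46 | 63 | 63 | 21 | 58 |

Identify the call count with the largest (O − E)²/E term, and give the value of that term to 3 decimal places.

5, 8.844

Expected counts E_i = n·p_i: 265×0.02 = 5.3, 265×0.08 = 21.2, 265×0.15 = 39.75, 265×0.20 = 53, 265×0.20 = 53, 265×0.15 = 39.75, 265×0.20 = 53.
cat         O        E   (O−E)²/E
0           1      5.3     3.4887
1          13     21.2     3.1717
2          46    39.75     0.9827
3          63       53     1.8868
4          63       53     1.8868
5          21    39.75     8.8443
≥6         58       53     0.4717
The largest term is for 5: 8.844.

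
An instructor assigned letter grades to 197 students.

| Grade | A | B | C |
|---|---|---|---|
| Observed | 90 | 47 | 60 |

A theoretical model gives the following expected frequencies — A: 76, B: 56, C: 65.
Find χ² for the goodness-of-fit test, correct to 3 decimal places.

cat         O        E   (O−E)²/E
A          90       76     2.5789
B          47       56     1.4464
C          60       65     0.3846
Sum = 4.410

4.410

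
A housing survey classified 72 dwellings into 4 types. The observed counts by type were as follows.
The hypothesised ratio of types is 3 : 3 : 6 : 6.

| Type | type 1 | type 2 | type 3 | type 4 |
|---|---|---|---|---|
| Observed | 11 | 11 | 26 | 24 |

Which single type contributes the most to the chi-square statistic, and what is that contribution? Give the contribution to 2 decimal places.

Ratio total = 18. Expected counts: 72×3/18 = 12, 72×3/18 = 12, 72×6/18 = 24, 72×6/18 = 24.
type 1: (11 − 12)²/12 = 1/12 = 0.083
type 2: (11 − 12)²/12 = 1/12 = 0.083
type 3: (26 − 24)²/24 = 4/24 = 0.167
type 4: (24 − 24)²/24 = 0/24 = 0.000
The largest term is for type 3: 0.17.

type 3, 0.17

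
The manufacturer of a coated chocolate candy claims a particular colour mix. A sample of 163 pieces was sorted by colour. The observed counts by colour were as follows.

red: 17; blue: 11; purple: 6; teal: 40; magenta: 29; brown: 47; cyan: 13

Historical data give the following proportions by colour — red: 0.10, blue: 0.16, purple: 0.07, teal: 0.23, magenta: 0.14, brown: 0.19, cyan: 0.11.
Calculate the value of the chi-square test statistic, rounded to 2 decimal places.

22.81

Expected counts E_i = n·p_i: 163×0.10 = 16.3, 163×0.16 = 26.08, 163×0.07 = 11.41, 163×0.23 = 37.49, 163×0.14 = 22.82, 163×0.19 = 30.97, 163×0.11 = 17.93.
cat          O        E   (O−E)²/E
red         17     16.3      0.030
blue        11    26.08      8.720
purple       6    11.41      2.565
teal        40    37.49      0.168
magenta     29    22.82      1.674
brown       47    30.97      8.297
cyan        13    17.93      1.356
Sum = 22.81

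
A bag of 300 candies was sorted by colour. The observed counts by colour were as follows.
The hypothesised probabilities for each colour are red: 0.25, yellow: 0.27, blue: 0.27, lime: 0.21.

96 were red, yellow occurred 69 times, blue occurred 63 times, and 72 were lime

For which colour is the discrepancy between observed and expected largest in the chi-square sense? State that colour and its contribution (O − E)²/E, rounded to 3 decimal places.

red, 5.880

Expected counts E_i = n·p_i: 300×0.25 = 75, 300×0.27 = 81, 300×0.27 = 81, 300×0.21 = 63.
cat         O        E   (O−E)²/E
red        96       75     5.8800
yellow     69       81     1.7778
blue       63       81     4.0000
lime       72       63     1.2857
The largest term is for red: 5.880.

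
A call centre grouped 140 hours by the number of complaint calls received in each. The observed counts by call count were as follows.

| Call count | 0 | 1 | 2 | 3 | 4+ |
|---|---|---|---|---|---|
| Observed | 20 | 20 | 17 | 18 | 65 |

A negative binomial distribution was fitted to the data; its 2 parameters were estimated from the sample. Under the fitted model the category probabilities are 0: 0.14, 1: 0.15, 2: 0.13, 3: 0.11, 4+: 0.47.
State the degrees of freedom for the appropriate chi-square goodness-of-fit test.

There are k = 5 categories and 2 parameters estimated from the data, so df = 5 − 1 − 2 = 2.

2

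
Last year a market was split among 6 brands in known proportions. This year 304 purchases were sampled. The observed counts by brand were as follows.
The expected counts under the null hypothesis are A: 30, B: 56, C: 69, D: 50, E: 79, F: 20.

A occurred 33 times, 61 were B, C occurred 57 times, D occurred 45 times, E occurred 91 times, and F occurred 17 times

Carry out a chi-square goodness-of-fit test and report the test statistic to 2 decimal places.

5.61

χ² = (33−30)²/30 + (61−56)²/56 + (57−69)²/69 + (45−50)²/50 + (91−79)²/79 + (17−20)²/20
   = 0.300 + 0.446 + 2.087 + 0.500 + 1.823 + 0.450
Sum = 5.61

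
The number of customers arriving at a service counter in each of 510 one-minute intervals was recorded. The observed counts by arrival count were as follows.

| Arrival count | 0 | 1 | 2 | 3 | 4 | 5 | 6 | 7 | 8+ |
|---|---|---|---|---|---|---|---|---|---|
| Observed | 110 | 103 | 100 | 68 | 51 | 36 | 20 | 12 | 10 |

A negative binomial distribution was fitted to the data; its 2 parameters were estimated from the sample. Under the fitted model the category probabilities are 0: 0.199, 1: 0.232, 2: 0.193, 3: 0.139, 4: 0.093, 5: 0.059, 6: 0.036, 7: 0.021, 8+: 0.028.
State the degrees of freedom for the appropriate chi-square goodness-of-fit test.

There are k = 9 categories and 2 parameters estimated from the data, so df = 9 − 1 − 2 = 6.

6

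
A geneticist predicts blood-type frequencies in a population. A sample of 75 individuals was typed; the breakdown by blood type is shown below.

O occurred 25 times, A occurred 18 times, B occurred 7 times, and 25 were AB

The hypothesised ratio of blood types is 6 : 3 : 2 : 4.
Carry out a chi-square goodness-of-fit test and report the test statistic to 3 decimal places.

3.583

Ratio total = 15. Expected counts: 75×6/15 = 30, 75×3/15 = 15, 75×2/15 = 10, 75×4/15 = 20.
O: (25 − 30)²/30 = 25/30 = 0.8333
A: (18 − 15)²/15 = 9/15 = 0.6000
B: (7 − 10)²/10 = 9/10 = 0.9000
AB: (25 − 20)²/20 = 25/20 = 1.2500
Sum = 3.583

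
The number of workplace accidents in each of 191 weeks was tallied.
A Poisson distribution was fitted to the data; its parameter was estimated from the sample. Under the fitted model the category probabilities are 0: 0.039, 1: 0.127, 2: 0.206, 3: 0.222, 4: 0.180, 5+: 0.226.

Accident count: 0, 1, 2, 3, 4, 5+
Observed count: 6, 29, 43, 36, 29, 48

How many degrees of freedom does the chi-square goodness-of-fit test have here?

4

There are k = 6 categories and 1 parameter estimated from the data, so df = 6 − 1 − 1 = 4.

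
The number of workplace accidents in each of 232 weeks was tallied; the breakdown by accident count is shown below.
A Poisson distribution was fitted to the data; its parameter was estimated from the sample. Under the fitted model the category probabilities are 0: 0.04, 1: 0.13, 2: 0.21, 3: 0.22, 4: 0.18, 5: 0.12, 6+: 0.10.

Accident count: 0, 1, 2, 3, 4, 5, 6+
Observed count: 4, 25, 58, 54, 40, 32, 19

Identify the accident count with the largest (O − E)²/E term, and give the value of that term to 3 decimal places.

0, 3.004

Expected counts E_i = n·p_i: 232×0.04 = 9.28, 232×0.13 = 30.16, 232×0.21 = 48.72, 232×0.22 = 51.04, 232×0.18 = 41.76, 232×0.12 = 27.84, 232×0.10 = 23.2.
0: (4 − 9.28)²/9.28 = 27.8784/9.28 = 3.0041
1: (25 − 30.16)²/30.16 = 26.6256/30.16 = 0.8828
2: (58 − 48.72)²/48.72 = 86.1184/48.72 = 1.7676
3: (54 − 51.04)²/51.04 = 8.7616/51.04 = 0.1717
4: (40 − 41.76)²/41.76 = 3.0976/41.76 = 0.0742
5: (32 − 27.84)²/27.84 = 17.3056/27.84 = 0.6216
6+: (19 − 23.2)²/23.2 = 17.64/23.2 = 0.7603
The largest term is for 0: 3.004.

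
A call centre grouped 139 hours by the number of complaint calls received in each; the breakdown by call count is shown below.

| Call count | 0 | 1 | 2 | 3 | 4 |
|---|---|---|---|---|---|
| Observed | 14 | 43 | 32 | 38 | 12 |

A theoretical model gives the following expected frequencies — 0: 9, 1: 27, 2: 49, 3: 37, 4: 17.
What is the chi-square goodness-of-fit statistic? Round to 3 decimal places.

cat         O        E   (O−E)²/E
0          14        9     2.7778
1          43       27     9.4815
2          32       49     5.8980
3          38       37     0.0270
4          12       17     1.4706
Sum = 19.655

19.655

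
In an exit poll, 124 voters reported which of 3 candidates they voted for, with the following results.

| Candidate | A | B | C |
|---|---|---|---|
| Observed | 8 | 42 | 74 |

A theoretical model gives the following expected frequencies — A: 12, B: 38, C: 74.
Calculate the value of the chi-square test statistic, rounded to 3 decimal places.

1.754

χ² = (8−12)²/12 + (42−38)²/38 + (74−74)²/74
   = 1.3333 + 0.4211 + 0.0000
Sum = 1.754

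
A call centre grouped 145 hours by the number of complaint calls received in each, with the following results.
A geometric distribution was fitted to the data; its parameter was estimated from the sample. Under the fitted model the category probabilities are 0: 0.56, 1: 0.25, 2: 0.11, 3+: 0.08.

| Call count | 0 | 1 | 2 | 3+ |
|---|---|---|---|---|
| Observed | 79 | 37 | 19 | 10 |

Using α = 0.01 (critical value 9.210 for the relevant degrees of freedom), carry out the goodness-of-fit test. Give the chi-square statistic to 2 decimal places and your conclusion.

0.88; do not reject

Expected counts E_i = n·p_i: 145×0.56 = 81.2, 145×0.25 = 36.25, 145×0.11 = 15.95, 145×0.08 = 11.6.
0: (79 − 81.2)²/81.2 = 4.84/81.2 = 0.060
1: (37 − 36.25)²/36.25 = 0.5625/36.25 = 0.016
2: (19 − 15.95)²/15.95 = 9.3025/15.95 = 0.583
3+: (10 − 11.6)²/11.6 = 2.56/11.6 = 0.221
Sum = 0.88
df = 2. Since 0.88 < 9.210, we do not reject H₀.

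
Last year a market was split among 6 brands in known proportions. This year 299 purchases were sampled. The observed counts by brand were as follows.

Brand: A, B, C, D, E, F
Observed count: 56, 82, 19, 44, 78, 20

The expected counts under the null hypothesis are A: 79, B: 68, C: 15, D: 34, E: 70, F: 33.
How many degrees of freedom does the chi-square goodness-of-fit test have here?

There are k = 6 categories and no parameters were estimated from the data, so df = 6 − 1 = 5.

5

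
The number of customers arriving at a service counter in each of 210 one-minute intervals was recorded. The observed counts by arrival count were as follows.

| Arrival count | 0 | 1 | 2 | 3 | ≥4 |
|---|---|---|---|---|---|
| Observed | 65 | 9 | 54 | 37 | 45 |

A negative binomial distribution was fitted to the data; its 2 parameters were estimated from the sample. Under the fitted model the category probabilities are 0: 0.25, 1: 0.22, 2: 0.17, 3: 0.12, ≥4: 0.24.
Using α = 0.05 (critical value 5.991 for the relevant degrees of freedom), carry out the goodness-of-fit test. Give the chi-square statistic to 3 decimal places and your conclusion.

48.414; reject

Expected counts E_i = n·p_i: 210×0.25 = 52.5, 210×0.22 = 46.2, 210×0.17 = 35.7, 210×0.12 = 25.2, 210×0.24 = 50.4.
χ² = (65−52.5)²/52.5 + (9−46.2)²/46.2 + (54−35.7)²/35.7 + (37−25.2)²/25.2 + (45−50.4)²/50.4
   = 2.9762 + 29.9532 + 9.3807 + 5.5254 + 0.5786
Sum = 48.414
df = 2. Since 48.414 > 5.991, we reject H₀.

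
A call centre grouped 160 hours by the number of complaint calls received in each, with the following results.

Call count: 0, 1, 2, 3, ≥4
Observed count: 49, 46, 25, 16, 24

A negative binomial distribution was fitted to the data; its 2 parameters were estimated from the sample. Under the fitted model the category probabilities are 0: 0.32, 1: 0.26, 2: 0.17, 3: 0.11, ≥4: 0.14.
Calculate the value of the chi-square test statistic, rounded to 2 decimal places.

Expected counts E_i = n·p_i: 160×0.32 = 51.2, 160×0.26 = 41.6, 160×0.17 = 27.2, 160×0.11 = 17.6, 160×0.14 = 22.4.
χ² = (49−51.2)²/51.2 + (46−41.6)²/41.6 + (25−27.2)²/27.2 + (16−17.6)²/17.6 + (24−22.4)²/22.4
   = 0.095 + 0.465 + 0.178 + 0.145 + 0.114
Sum = 1.00

1.00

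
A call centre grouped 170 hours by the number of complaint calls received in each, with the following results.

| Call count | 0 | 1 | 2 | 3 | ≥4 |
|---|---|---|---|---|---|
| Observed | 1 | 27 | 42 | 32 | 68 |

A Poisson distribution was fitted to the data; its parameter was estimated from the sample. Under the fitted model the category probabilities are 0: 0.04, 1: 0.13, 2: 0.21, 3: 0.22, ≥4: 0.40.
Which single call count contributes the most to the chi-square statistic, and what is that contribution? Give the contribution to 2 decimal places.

Expected counts E_i = n·p_i: 170×0.04 = 6.8, 170×0.13 = 22.1, 170×0.21 = 35.7, 170×0.22 = 37.4, 170×0.40 = 68.
cat         O        E   (O−E)²/E
0           1      6.8      4.947
1          27     22.1      1.086
2          42     35.7      1.112
3          32     37.4      0.780
≥4         68       68      0.000
The largest term is for 0: 4.95.

0, 4.95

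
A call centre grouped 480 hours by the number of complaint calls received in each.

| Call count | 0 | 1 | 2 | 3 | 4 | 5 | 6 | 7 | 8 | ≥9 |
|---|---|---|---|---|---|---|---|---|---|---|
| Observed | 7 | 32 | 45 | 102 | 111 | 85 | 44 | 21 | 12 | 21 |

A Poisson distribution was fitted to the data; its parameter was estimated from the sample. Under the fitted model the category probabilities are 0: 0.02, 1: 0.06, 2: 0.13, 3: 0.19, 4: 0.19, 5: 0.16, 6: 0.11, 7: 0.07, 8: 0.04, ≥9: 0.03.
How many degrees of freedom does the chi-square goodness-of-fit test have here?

8

There are k = 10 categories and 1 parameter estimated from the data, so df = 10 − 1 − 1 = 8.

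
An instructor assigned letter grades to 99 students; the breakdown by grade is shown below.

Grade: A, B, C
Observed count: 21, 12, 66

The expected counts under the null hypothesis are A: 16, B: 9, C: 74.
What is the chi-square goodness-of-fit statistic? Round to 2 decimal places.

3.43

χ² = (21−16)²/16 + (12−9)²/9 + (66−74)²/74
   = 1.563 + 1.000 + 0.865
Sum = 3.43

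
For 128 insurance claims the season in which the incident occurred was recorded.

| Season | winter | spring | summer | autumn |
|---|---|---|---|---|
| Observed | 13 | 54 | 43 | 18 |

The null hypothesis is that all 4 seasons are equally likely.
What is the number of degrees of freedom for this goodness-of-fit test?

There are k = 4 categories and no parameters were estimated from the data, so df = 4 − 1 = 3.

3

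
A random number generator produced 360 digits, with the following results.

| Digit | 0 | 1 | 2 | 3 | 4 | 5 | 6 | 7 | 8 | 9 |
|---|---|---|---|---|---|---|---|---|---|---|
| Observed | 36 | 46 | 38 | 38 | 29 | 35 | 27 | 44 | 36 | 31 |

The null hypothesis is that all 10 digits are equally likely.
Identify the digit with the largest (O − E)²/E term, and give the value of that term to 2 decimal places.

Expected count for each of the 10 categories: 360/10 = 36.
χ² = (36−36)²/36 + (46−36)²/36 + (38−36)²/36 + (38−36)²/36 + (29−36)²/36 + (35−36)²/36 + (27−36)²/36 + (44−36)²/36 + (36−36)²/36 + (31−36)²/36
   = 0.000 + 2.778 + 0.111 + 0.111 + 1.361 + 0.028 + 2.250 + 1.778 + 0.000 + 0.694
The largest term is for 1: 2.78.

1, 2.78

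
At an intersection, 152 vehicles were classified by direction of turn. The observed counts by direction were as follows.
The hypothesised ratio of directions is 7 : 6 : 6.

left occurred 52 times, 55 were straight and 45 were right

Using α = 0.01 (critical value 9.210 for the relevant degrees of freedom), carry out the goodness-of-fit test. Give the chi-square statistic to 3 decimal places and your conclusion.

Ratio total = 19. Expected counts: 152×7/19 = 56, 152×6/19 = 48, 152×6/19 = 48.
left: (52 − 56)²/56 = 16/56 = 0.2857
straight: (55 − 48)²/48 = 49/48 = 1.0208
right: (45 − 48)²/48 = 9/48 = 0.1875
Sum = 1.494
df = 2. Since 1.494 < 9.210, we do not reject H₀.

1.494; do not reject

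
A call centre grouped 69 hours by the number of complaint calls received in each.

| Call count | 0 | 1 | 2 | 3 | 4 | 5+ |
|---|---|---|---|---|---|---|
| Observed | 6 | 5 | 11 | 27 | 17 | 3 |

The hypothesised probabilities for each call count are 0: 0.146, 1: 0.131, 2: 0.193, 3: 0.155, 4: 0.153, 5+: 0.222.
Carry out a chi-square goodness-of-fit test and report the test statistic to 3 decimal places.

42.551

Expected counts E_i = n·p_i: 69×0.146 = 10.074, 69×0.131 = 9.039, 69×0.193 = 13.317, 69×0.155 = 10.695, 69×0.153 = 10.557, 69×0.222 = 15.318.
0: (6 − 10.074)²/10.074 = 16.597476/10.074 = 1.6476
1: (5 − 9.039)²/9.039 = 16.313521/9.039 = 1.8048
2: (11 − 13.317)²/13.317 = 5.368489/13.317 = 0.4031
3: (27 − 10.695)²/10.695 = 265.853025/10.695 = 24.8577
4: (17 − 10.557)²/10.557 = 41.512249/10.557 = 3.9322
5+: (3 − 15.318)²/15.318 = 151.733124/15.318 = 9.9055
Sum = 42.551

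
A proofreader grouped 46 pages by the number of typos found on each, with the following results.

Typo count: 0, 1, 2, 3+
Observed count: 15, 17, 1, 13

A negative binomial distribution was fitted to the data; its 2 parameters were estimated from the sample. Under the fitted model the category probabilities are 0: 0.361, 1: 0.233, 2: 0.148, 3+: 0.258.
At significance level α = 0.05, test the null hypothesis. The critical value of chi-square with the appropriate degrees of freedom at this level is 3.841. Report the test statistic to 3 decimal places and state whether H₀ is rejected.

8.900; reject

Expected counts E_i = n·p_i: 46×0.361 = 16.606, 46×0.233 = 10.718, 46×0.148 = 6.808, 46×0.258 = 11.868.
cat         O        E   (O−E)²/E
0          15   16.606     0.1553
1          17   10.718     3.6820
2           1    6.808     4.9549
3+         13   11.868     0.1080
Sum = 8.900
df = 1. Since 8.900 > 3.841, we reject H₀.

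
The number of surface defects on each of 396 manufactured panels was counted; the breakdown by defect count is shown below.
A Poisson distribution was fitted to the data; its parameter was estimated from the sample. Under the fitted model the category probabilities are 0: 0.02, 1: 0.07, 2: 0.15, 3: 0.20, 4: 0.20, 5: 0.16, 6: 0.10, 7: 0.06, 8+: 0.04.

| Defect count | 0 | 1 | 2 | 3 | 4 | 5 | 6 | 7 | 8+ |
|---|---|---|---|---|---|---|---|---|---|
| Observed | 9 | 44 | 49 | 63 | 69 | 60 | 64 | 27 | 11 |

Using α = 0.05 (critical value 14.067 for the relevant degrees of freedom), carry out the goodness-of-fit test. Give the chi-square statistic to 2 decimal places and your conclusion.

Expected counts E_i = n·p_i: 396×0.02 = 7.92, 396×0.07 = 27.72, 396×0.15 = 59.4, 396×0.20 = 79.2, 396×0.20 = 79.2, 396×0.16 = 63.36, 396×0.10 = 39.6, 396×0.06 = 23.76, 396×0.04 = 15.84.
cat         O        E   (O−E)²/E
0           9     7.92      0.147
1          44    27.72      9.561
2          49     59.4      1.821
3          63     79.2      3.314
4          69     79.2      1.314
5          60    63.36      0.178
6          64     39.6     15.034
7          27    23.76      0.442
8+         11    15.84      1.479
Sum = 33.29
df = 7. Since 33.29 > 14.067, we reject H₀.

33.29; reject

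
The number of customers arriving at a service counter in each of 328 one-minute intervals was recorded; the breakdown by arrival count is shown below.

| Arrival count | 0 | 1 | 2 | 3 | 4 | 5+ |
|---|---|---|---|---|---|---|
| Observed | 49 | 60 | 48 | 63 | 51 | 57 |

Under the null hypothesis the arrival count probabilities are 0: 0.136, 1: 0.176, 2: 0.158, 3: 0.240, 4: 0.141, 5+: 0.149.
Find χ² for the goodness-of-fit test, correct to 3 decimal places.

5.783

Expected counts E_i = n·p_i: 328×0.136 = 44.608, 328×0.176 = 57.728, 328×0.158 = 51.824, 328×0.240 = 78.72, 328×0.141 = 46.248, 328×0.149 = 48.872.
χ² = (49−44.608)²/44.608 + (60−57.728)²/57.728 + (48−51.824)²/51.824 + (63−78.72)²/78.72 + (51−46.248)²/46.248 + (57−48.872)²/48.872
   = 0.4324 + 0.0894 + 0.2822 + 3.1392 + 0.4883 + 1.3518
Sum = 5.783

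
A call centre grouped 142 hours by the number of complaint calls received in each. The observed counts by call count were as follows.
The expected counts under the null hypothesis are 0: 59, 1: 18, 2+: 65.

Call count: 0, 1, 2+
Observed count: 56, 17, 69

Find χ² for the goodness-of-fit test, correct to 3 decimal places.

0.454

χ² = (56−59)²/59 + (17−18)²/18 + (69−65)²/65
   = 0.1525 + 0.0556 + 0.2462
Sum = 0.454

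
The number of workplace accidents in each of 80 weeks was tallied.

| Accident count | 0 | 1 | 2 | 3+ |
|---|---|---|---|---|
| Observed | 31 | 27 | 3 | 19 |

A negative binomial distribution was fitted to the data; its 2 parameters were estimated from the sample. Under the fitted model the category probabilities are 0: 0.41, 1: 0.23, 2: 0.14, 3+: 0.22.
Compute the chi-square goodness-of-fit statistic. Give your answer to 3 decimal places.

10.233

Expected counts E_i = n·p_i: 80×0.41 = 32.8, 80×0.23 = 18.4, 80×0.14 = 11.2, 80×0.22 = 17.6.
cat         O        E   (O−E)²/E
0          31     32.8     0.0988
1          27     18.4     4.0196
2           3     11.2     6.0036
3+         19     17.6     0.1114
Sum = 10.233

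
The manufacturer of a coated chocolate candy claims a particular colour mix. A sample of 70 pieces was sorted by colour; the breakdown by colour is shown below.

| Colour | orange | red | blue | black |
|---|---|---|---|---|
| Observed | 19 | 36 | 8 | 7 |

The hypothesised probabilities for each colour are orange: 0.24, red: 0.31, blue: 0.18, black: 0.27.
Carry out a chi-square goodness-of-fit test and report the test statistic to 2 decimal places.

18.88

Expected counts E_i = n·p_i: 70×0.24 = 16.8, 70×0.31 = 21.7, 70×0.18 = 12.6, 70×0.27 = 18.9.
χ² = (19−16.8)²/16.8 + (36−21.7)²/21.7 + (8−12.6)²/12.6 + (7−18.9)²/18.9
   = 0.288 + 9.424 + 1.679 + 7.493
Sum = 18.88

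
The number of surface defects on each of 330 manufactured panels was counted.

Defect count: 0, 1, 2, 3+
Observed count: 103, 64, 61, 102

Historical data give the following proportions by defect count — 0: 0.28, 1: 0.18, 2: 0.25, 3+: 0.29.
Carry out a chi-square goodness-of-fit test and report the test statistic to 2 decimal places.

Expected counts E_i = n·p_i: 330×0.28 = 92.4, 330×0.18 = 59.4, 330×0.25 = 82.5, 330×0.29 = 95.7.
χ² = (103−92.4)²/92.4 + (64−59.4)²/59.4 + (61−82.5)²/82.5 + (102−95.7)²/95.7
   = 1.216 + 0.356 + 5.603 + 0.415
Sum = 7.59

7.59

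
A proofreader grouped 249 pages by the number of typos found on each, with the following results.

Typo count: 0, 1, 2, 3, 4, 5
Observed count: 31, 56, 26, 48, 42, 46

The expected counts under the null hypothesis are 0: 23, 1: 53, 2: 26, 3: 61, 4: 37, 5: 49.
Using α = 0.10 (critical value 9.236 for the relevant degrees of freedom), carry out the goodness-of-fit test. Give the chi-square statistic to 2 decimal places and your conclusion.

χ² = (31−23)²/23 + (56−53)²/53 + (26−26)²/26 + (48−61)²/61 + (42−37)²/37 + (46−49)²/49
   = 2.783 + 0.170 + 0.000 + 2.770 + 0.676 + 0.184
Sum = 6.58
df = 5. Since 6.58 < 9.236, we do not reject H₀.

6.58; do not reject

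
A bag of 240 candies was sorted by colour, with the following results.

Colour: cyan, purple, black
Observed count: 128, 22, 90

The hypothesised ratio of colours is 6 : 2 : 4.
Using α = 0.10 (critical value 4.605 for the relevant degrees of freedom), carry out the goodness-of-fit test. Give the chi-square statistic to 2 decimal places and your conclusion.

9.88; reject

Ratio total = 12. Expected counts: 240×6/12 = 120, 240×2/12 = 40, 240×4/12 = 80.
χ² = (128−120)²/120 + (22−40)²/40 + (90−80)²/80
   = 0.533 + 8.100 + 1.250
Sum = 9.88
df = 2. Since 9.88 > 4.605, we reject H₀.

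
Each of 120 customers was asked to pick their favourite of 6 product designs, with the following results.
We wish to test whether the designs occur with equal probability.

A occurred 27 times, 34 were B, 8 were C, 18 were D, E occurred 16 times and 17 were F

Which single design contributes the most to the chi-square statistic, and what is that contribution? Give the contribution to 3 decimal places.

B, 9.800

Under H₀ each category has probability 1/6, so each expected count is 120/6 = 20.
cat         O        E   (O−E)²/E
A          27       20     2.4500
B          34       20     9.8000
C           8       20     7.2000
D          18       20     0.2000
E          16       20     0.8000
F          17       20     0.4500
The largest term is for B: 9.800.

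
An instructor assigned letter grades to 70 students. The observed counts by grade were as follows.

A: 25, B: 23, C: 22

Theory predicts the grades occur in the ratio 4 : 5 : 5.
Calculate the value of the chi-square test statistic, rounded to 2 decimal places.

1.77

Ratio total = 14. Expected counts: 70×4/14 = 20, 70×5/14 = 25, 70×5/14 = 25.
cat         O        E   (O−E)²/E
A          25       20      1.250
B          23       25      0.160
C          22       25      0.360
Sum = 1.77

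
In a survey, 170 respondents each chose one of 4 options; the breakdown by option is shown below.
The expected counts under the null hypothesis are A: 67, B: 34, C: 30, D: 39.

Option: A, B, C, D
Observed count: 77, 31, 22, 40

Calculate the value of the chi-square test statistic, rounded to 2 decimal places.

χ² = (77−67)²/67 + (31−34)²/34 + (22−30)²/30 + (40−39)²/39
   = 1.493 + 0.265 + 2.133 + 0.026
Sum = 3.92

3.92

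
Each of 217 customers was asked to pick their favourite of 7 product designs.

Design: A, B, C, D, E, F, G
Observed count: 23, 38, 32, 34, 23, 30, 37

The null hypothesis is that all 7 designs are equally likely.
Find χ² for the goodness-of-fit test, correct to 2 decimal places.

7.23

Under H₀ each category has probability 1/7, so each expected count is 217/7 = 31.
A: (23 − 31)²/31 = 64/31 = 2.065
B: (38 − 31)²/31 = 49/31 = 1.581
C: (32 − 31)²/31 = 1/31 = 0.032
D: (34 − 31)²/31 = 9/31 = 0.290
E: (23 − 31)²/31 = 64/31 = 2.065
F: (30 − 31)²/31 = 1/31 = 0.032
G: (37 − 31)²/31 = 36/31 = 1.161
Sum = 7.23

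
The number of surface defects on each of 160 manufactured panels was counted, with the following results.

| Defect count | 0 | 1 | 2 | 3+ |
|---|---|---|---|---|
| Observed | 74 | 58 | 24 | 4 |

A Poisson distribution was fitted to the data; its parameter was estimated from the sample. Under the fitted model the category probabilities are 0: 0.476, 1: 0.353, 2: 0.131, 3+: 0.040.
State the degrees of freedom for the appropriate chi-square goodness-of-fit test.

2

There are k = 4 categories and 1 parameter estimated from the data, so df = 4 − 1 − 1 = 2.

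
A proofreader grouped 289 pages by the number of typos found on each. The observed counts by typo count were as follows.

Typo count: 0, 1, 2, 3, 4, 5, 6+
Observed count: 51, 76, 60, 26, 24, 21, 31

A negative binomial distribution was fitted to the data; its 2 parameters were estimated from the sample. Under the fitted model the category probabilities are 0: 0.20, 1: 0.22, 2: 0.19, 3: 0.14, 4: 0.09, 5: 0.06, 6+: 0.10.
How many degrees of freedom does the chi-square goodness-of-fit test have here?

There are k = 7 categories and 2 parameters estimated from the data, so df = 7 − 1 − 2 = 4.

4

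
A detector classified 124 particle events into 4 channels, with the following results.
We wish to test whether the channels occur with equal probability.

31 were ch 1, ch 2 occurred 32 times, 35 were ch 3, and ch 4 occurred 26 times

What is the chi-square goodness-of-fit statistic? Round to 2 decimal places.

1.35

Expected count for each of the 4 categories: 124/4 = 31.
χ² = (31−31)²/31 + (32−31)²/31 + (35−31)²/31 + (26−31)²/31
   = 0.000 + 0.032 + 0.516 + 0.806
Sum = 1.35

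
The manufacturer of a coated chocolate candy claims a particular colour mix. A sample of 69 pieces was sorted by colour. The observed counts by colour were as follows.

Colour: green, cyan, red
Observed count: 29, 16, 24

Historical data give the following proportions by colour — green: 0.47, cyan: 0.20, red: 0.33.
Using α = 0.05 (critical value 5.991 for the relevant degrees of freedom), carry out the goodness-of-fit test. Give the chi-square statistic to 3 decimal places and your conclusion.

0.780; do not reject

Expected counts E_i = n·p_i: 69×0.47 = 32.43, 69×0.20 = 13.8, 69×0.33 = 22.77.
χ² = (29−32.43)²/32.43 + (16−13.8)²/13.8 + (24−22.77)²/22.77
   = 0.3628 + 0.3507 + 0.0664
Sum = 0.780
df = 2. Since 0.780 < 5.991, we do not reject H₀.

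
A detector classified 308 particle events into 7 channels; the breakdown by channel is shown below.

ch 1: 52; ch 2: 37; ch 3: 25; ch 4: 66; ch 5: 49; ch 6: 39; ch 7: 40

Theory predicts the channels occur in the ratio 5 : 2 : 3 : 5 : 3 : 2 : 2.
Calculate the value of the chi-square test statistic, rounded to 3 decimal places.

Ratio total = 22. Expected counts: 308×5/22 = 70, 308×2/22 = 28, 308×3/22 = 42, 308×5/22 = 70, 308×3/22 = 42, 308×2/22 = 28, 308×2/22 = 28.
ch 1: (52 − 70)²/70 = 324/70 = 4.6286
ch 2: (37 − 28)²/28 = 81/28 = 2.8929
ch 3: (25 − 42)²/42 = 289/42 = 6.8810
ch 4: (66 − 70)²/70 = 16/70 = 0.2286
ch 5: (49 − 42)²/42 = 49/42 = 1.1667
ch 6: (39 − 28)²/28 = 121/28 = 4.3214
ch 7: (40 − 28)²/28 = 144/28 = 5.1429
Sum = 25.262

25.262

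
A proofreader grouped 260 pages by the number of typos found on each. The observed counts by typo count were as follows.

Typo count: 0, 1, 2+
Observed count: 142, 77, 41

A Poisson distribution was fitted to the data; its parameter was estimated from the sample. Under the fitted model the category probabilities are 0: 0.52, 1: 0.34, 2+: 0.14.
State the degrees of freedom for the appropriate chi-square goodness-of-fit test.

1

There are k = 3 categories and 1 parameter estimated from the data, so df = 3 − 1 − 1 = 1.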